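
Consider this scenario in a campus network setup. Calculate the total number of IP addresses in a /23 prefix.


Given: CIDR prefix /23
Host bits = 32 - 23 = 9
Total addresses = 2^9 = 512

512


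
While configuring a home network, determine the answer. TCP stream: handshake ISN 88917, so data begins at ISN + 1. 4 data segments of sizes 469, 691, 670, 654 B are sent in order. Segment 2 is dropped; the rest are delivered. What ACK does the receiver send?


SYN uses sequence number 88917; first data byte = ISN + 1 = 88918.
Segment 1: SEQ = 88918, len = 469 B, covers [88918, 89386]
Segment 2: SEQ = 89387, len = 691 B, covers [89387, 90077] [LOST]
Segment 3: SEQ = 90078, len = 670 B, covers [90078, 90747]
Segment 4: SEQ = 90748, len = 654 B, covers [90748, 91401]
In-order data received: bytes [88918, 89386] (segments 1..1).
Segment 2 missing -> gap begins at byte 89387; later segments buffered out of order.
Cumulative ACK = next expected in-order byte = 88918 + 469 = 89387

89387


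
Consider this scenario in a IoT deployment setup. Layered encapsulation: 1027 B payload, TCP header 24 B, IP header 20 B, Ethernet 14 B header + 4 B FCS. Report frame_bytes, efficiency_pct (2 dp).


TCP segment = 1027 + 24 = 1051 B
IP packet = 1051 + 20 = 1071 B
Ethernet frame = 1071 + 14 + 4 = 1089 B
Efficiency = app / frame = 1027 / 1089 = 0.943067 = 94.3067% -> 94.31% (2 dp)

1089, 94.31


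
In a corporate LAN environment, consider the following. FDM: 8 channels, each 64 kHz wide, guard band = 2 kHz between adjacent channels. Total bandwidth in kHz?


Given: 8 channels, 64 kHz each, guard = 2 kHz
Channel bandwidth = 8 * 64 = 512 kHz
Guard bands = 7 gaps * 2 kHz = 14 kHz
Total = 512 + 14 = 526 kHz

526


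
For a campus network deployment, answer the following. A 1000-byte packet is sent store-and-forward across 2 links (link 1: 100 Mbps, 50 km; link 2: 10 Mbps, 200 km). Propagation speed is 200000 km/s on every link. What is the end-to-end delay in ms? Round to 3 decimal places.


Packet = 1000 bytes = 8000 bits. Store-and-forward: sum (t_trans + t_prop) per link.
Link 1: t_trans = 8000/(100*10^6) s = 0.0800 ms; t_prop = 50/200000 s = 0.2500 ms; subtotal = 0.3300 ms
Link 2: t_trans = 8000/(10*10^6) s = 0.8000 ms; t_prop = 200/200000 s = 1.0000 ms; subtotal = 1.8000 ms
End-to-end = 0.3300 + 1.8000 = 2.1300 ms -> 2.130 ms (3 dp)

2.130


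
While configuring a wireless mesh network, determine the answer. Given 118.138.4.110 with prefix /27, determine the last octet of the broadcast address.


Given: IP = 118.138.4.110, prefix = /27
Host bits = 32 - 27 = 5
Network last octet = 110 AND mask = 96
Host part size = 2^5 - 1 = 31
Broadcast last octet = 96 OR 31 = 127

127


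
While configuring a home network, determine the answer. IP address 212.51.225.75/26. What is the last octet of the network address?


Given: IP = 212.51.225.75, prefix = /26
Subnet mask = 255.255.255.192
Last octet of IP: 75
Last octet of mask: 192
Network last octet = 75 AND 192 = 64

64


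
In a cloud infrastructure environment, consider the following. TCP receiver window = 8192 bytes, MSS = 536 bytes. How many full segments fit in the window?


Given: RWND = 8192 bytes, MSS = 536 bytes
Full segments = floor(RWND / MSS)
Full segments = floor(8192 / 536)
Full segments = floor(15.2836) = 15

15


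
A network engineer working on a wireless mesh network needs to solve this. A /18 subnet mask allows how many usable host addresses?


Given: subnet mask /18
Host bits = 32 - 18 = 14
Total addresses = 2^14 = 16384
Usable hosts = 16384 - 2 (network + broadcast) = 16382

16382


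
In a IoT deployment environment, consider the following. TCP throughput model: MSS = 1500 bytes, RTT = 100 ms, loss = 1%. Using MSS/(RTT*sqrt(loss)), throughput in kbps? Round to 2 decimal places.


Given: MSS = 1500 bytes, RTT = 100 ms, loss = 1%
RTT in seconds = 100 / 1000 = 0.1
Loss rate = 1% = 0.01
sqrt(loss) = sqrt(0.01) = 0.1
Throughput (bytes/s) = 1500 / (0.1 * 0.1) = 150000.0000
Throughput (kbps) = 150000.0000 * 8 / 1000 = 1200.000000 -> 1200.00 kbps (2 dp)

1200.00


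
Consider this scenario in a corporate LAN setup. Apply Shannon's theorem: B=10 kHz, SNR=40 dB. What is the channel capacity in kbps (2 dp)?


Given: B = 10 kHz, SNR = 40 dB
SNR linear = 10^(40/10) = 10000
1 + SNR = 10001
log2(10001) = 13.2878566418
C = 10 * 1000 * 13.2878566418 = 132878.5664 bps
C = 132.878566 kbps -> 132.88 kbps (2 dp)

132.88


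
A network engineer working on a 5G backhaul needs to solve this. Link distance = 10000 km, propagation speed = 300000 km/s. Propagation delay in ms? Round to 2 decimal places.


Given: distance = 10000 km, speed = 300000 km/s
Delay = distance / speed = 10000 / 300000 seconds
Delay in ms = 10000 * 1000 / 300000
Delay = 33.3333 ms
Rounded to 2 dp = 33.33 ms

33.33


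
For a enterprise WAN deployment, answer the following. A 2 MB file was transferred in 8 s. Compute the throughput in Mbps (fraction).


Given: file = 2 MB, time = 8 s
File in Mb = 2 * 8 = 16 Mb
Throughput = 16 / 8 Mbps
Throughput = 2 Mbps

2


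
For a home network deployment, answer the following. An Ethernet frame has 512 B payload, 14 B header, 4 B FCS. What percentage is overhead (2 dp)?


Given: payload = 512 B, header = 14 B, trailer = 4 B
Overhead bytes = header + trailer = 14 + 4 = 18
Total frame = payload + overhead = 512 + 18 = 530
Overhead % = 18 / 530 * 100 = 3.3962% -> 3.40% (2 dp)

3.40


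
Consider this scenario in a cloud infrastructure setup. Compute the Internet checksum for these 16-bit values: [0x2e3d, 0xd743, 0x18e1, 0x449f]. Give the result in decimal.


Given words: [0x2e3d, 0xd743, 0x18e1, 0x449f]
Step 1: Sum all words
Raw sum = 11837 + 55107 + 6369 + 17567 = 90880
Step 2: Fold carry: (25344 + 1) = 25345
One's complement = ~25345 & 0xFFFF = 40190

40190


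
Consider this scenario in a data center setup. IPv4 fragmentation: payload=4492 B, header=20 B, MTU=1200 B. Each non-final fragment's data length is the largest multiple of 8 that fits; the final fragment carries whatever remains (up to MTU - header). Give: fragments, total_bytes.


Max data per non-final fragment = floor((MTU - header)/8)*8 = floor((1200 - 20)/8)*8 = floor(1180/8)*8 = 1176 B
Final fragment needs no 8-byte alignment: it can carry up to MTU - header = 1180 B
Non-final fragments needed = ceil((payload - 1180) / 1176) = ceil(3312/1176) = ceil(2.8163) = 3
Number of fragments = 3 + 1 = 4
Fragment sizes (data): 3 * 1176 B + 964 B (last, 964 <= 1180 OK)
Total bytes sent = payload + n_frags * header = 4492 + 4*20 = 4492 + 80 = 4572 B

4, 4572


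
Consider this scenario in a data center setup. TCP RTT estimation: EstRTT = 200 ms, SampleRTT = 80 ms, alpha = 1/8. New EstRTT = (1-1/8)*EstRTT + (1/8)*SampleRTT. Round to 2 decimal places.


Given: EstRTT = 200 ms, SampleRTT = 80 ms, alpha = 1/8
New EstRTT = (1 - alpha) * EstRTT + alpha * SampleRTT
(7/8) * 200 = 175
(1/8) * 80 = 10
New EstRTT = 175 + 10 = 185 ms -> 185.00 ms (2 dp)

185.00


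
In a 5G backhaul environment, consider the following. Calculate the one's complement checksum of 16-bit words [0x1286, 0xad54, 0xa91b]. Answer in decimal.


Given words: [0x1286, 0xad54, 0xa91b]
Step 1: Sum all words
Raw sum = 4742 + 44372 + 43291 = 92405
Step 2: Fold carry: (26869 + 1) = 26870
One's complement = ~26870 & 0xFFFF = 38665

38665


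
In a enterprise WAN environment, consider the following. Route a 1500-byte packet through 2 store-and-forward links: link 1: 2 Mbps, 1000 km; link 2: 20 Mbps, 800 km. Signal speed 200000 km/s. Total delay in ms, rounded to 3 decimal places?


Packet = 1500 bytes = 12000 bits. Store-and-forward: sum (t_trans + t_prop) per link.
Link 1: t_trans = 12000/(2*10^6) s = 6.0000 ms; t_prop = 1000/200000 s = 5.0000 ms; subtotal = 11.0000 ms
Link 2: t_trans = 12000/(20*10^6) s = 0.6000 ms; t_prop = 800/200000 s = 4.0000 ms; subtotal = 4.6000 ms
End-to-end = 11.0000 + 4.6000 = 15.6000 ms -> 15.600 ms (3 dp)

15.600


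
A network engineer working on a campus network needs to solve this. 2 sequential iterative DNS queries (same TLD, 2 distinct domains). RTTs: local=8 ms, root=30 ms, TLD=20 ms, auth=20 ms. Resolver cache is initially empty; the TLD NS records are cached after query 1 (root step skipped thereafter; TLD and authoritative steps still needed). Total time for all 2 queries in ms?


Lookup 1 (cold cache): local + root + TLD + auth = 8 + 30 + 20 + 20 = 78 ms
Lookups 2..2 (TLD NS cached -> skip root; new domain -> still ask TLD and auth): local + TLD + auth = 8 + 20 + 20 = 48 ms each
Remaining 1 lookups: 1 * 48 = 48 ms
Total = 78 + 48 = 126 ms

126


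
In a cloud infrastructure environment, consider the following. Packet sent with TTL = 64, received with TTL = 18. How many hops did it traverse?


Given: initial TTL = 64, received TTL = 18
Hops = initial TTL - received TTL
Hops = 64 - 18 = 46

46


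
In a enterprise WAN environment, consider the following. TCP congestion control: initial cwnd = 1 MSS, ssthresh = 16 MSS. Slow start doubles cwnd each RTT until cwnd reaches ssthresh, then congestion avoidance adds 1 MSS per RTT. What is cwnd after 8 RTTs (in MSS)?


RTT 0: cwnd = 1 MSS (initial)
RTT 1: cwnd = 2 MSS (slow start, doubled)
RTT 2: cwnd = 4 MSS (slow start, doubled)
RTT 3: cwnd = 8 MSS (slow start, doubled)
RTT 4: cwnd = 16 MSS (slow start, doubled)
RTT 5: cwnd = 17 MSS (congestion avoidance, +1)
RTT 6: cwnd = 18 MSS (congestion avoidance, +1)
RTT 7: cwnd = 19 MSS (congestion avoidance, +1)
RTT 8: cwnd = 20 MSS (congestion avoidance, +1)

20


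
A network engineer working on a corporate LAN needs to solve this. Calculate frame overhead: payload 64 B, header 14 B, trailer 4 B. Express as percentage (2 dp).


Given: payload = 64 B, header = 14 B, trailer = 4 B
Overhead bytes = header + trailer = 14 + 4 = 18
Total frame = payload + overhead = 64 + 18 = 82
Overhead % = 18 / 82 * 100 = 21.9512% -> 21.95% (2 dp)

21.95


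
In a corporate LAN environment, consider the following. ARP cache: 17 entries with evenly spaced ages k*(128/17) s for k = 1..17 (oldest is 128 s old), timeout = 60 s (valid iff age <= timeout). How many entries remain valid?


Ages are k * 128/17 s for k = 1..17 (spacing = 7.5294 s).
Entry k is valid iff k * 128/17 <= 60 iff k <= 17 * 60 / 128 = 7.9688
n_valid = floor(7.9688) = 7
(n_stale = 17 - 7 = 10)

7


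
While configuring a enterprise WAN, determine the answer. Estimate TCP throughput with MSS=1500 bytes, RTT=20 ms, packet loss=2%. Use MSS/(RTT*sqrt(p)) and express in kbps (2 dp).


Given: MSS = 1500 bytes, RTT = 20 ms, loss = 2%
RTT in seconds = 20 / 1000 = 0.02
Loss rate = 2% = 0.02
sqrt(loss) = sqrt(0.02) = 0.141421356237
Throughput (bytes/s) = 1500 / (0.02 * 0.141421356237) = 530330.0859
Throughput (kbps) = 530330.0859 * 8 / 1000 = 4242.640687 -> 4242.64 kbps (2 dp)

4242.64


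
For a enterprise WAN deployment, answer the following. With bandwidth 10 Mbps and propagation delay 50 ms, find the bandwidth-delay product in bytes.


Given: bandwidth = 10 Mbps, delay = 50 ms
BDP in bits = 10 * 10^6 * 50 / 1000
BDP in bits = 500000
BDP in bytes = 500000 / 8 = 62500

62500


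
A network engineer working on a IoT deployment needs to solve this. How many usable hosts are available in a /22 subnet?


Given: subnet mask /22
Host bits = 32 - 22 = 10
Total addresses = 2^10 = 1024
Usable hosts = 1024 - 2 (network + broadcast) = 1022

1022


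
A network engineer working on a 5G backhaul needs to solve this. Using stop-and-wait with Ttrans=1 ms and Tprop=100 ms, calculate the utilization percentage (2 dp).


Given: Ttrans = 1 ms, Tprop = 100 ms
RTT = 2 * Tprop = 2 * 100 = 200 ms
U = Ttrans / (Ttrans + RTT)
U = 1 / (1 + 200)
U = 1 / 201 = 0.004975
U% = 0.50%

0.50


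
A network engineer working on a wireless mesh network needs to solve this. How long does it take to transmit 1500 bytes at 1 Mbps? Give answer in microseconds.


Given: packet = 1500 bytes, bandwidth = 1 Mbps
Packet in bits = 1500 * 8 = 12000 bits
Bandwidth = 1 * 10^6 = 1000000 bps
Time = 12000 / 1000000 seconds
Time in us = 12000 * 10^6 / 1000000 = 12000

12000


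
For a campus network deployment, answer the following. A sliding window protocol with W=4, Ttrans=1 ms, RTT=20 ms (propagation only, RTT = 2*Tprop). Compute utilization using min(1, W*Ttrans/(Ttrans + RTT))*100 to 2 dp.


Given: W = 4, Ttrans = 1 ms, RTT = 20 ms (= 2 * Tprop, Tprop = 10 ms)
Cycle time = Ttrans + RTT = 1 + 20 = 21 ms (first packet sent until its ACK returns)
W * Ttrans = 4 * 1 = 4 ms of sending per cycle
W * Ttrans / (Ttrans + RTT) = 4 / 21 = 0.190476
U = min(1, 0.190476) = 0.190476
U% = 19.05%

19.05


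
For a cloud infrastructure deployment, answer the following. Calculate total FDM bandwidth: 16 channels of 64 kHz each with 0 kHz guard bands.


Given: 16 channels, 64 kHz each, guard = 0 kHz
Channel bandwidth = 16 * 64 = 1024 kHz
Guard bands = 15 gaps * 0 kHz = 0 kHz
Total = 1024 + 0 = 1024 kHz

1024


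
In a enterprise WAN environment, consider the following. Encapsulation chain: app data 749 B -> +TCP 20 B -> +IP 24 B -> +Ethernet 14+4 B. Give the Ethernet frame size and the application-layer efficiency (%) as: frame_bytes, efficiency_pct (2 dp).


TCP segment = 749 + 20 = 769 B
IP packet = 769 + 24 = 793 B
Ethernet frame = 793 + 14 + 4 = 811 B
Efficiency = app / frame = 749 / 811 = 0.923551 = 92.3551% -> 92.36% (2 dp)

811, 92.36


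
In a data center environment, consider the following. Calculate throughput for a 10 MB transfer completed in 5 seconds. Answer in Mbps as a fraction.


Given: file = 10 MB, time = 5 s
File in Mb = 10 * 8 = 80 Mb
Throughput = 80 / 5 Mbps
Throughput = 16 Mbps

16


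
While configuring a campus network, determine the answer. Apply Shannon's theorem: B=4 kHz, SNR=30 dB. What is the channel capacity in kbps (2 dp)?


Given: B = 4 kHz, SNR = 30 dB
SNR linear = 10^(30/10) = 1000
1 + SNR = 1001
log2(1001) = 9.9672262588
C = 4 * 1000 * 9.9672262588 = 39868.9050 bps
C = 39.868905 kbps -> 39.87 kbps (2 dp)

39.87


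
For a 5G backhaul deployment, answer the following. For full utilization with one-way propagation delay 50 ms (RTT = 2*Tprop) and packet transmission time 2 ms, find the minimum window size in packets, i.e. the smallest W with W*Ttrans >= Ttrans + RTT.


Given: Ttrans = 2 ms, RTT = 100 ms (= 2 * Tprop, Tprop = 50 ms)
Time until first ACK returns = Ttrans + RTT = 2 + 100 = 102 ms
Need W * Ttrans >= Ttrans + RTT  ->  W >= (Ttrans + RTT) / Ttrans
(Ttrans + RTT) / Ttrans = 102 / 2 = 51
W_min = ceil(51) = 51

51


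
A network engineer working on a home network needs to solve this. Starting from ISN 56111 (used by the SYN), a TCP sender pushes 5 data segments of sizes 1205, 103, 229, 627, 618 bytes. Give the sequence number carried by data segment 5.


The SYN occupies sequence number ISN = 56111, so the first data byte is ISN + 1 = 56112.
SEQ of data segment i = (ISN + 1) + sum of payload sizes of segments 1..i-1.
Segment 1: SEQ = 56112, payload = 1205 bytes
Segment 2: SEQ = 57317, payload = 103 bytes
Segment 3: SEQ = 57420, payload = 229 bytes
Segment 4: SEQ = 57649, payload = 627 bytes
Segment 5: SEQ = 58276, payload = 618 bytes
SEQ of segment 5 = 56112 + 1205 + 103 + 229 + 627 = 58276

58276


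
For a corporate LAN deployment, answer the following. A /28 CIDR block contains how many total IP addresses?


Given: CIDR prefix /28
Host bits = 32 - 28 = 4
Total addresses = 2^4 = 16

16


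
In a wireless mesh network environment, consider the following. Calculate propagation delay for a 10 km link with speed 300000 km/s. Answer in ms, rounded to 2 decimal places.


Given: distance = 10 km, speed = 300000 km/s
Delay = distance / speed = 10 / 300000 seconds
Delay in ms = 10 * 1000 / 300000
Delay = 0.0333 ms
Rounded to 2 dp = 0.03 ms

0.03


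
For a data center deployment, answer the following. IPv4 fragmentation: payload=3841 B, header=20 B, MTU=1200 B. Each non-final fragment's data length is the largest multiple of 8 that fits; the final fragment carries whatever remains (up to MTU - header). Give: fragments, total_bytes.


Max data per non-final fragment = floor((MTU - header)/8)*8 = floor((1200 - 20)/8)*8 = floor(1180/8)*8 = 1176 B
Final fragment needs no 8-byte alignment: it can carry up to MTU - header = 1180 B
Non-final fragments needed = ceil((payload - 1180) / 1176) = ceil(2661/1176) = ceil(2.2628) = 3
Number of fragments = 3 + 1 = 4
Fragment sizes (data): 3 * 1176 B + 313 B (last, 313 <= 1180 OK)
Total bytes sent = payload + n_frags * header = 3841 + 4*20 = 3841 + 80 = 3921 B

4, 3921


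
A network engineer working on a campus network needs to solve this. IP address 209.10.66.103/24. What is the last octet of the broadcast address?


Given: IP = 209.10.66.103, prefix = /24
Host bits = 32 - 24 = 8
Network last octet = 103 AND mask = 0
Host part size = 2^8 - 1 = 255
Broadcast last octet = 0 OR 255 = 255

255


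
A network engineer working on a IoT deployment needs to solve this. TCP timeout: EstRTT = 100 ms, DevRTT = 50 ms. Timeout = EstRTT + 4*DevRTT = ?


Given: EstRTT = 100 ms, DevRTT = 50 ms
Timeout = EstRTT + 4 * DevRTT
4 * DevRTT = 4 * 50 = 200
Timeout = 100 + 200 = 300 ms

300


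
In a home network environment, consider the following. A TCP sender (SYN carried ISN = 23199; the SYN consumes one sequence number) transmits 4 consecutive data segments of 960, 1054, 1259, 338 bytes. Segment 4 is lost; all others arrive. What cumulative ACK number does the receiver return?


SYN uses sequence number 23199; first data byte = ISN + 1 = 23200.
Segment 1: SEQ = 23200, len = 960 B, covers [23200, 24159]
Segment 2: SEQ = 24160, len = 1054 B, covers [24160, 25213]
Segment 3: SEQ = 25214, len = 1259 B, covers [25214, 26472]
Segment 4: SEQ = 26473, len = 338 B, covers [26473, 26810] [LOST]
In-order data received: bytes [23200, 26472] (segments 1..3).
Segment 4 missing -> gap begins at byte 26473.
Cumulative ACK = next expected in-order byte = 23200 + 960 + 1054 + 1259 = 26473

26473


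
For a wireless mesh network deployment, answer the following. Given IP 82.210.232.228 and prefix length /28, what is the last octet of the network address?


Given: IP = 82.210.232.228, prefix = /28
Subnet mask = 255.255.255.240
Last octet of IP: 228
Last octet of mask: 240
Network last octet = 228 AND 240 = 224

224


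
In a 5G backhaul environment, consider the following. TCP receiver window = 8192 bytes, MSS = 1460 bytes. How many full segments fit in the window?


Given: RWND = 8192 bytes, MSS = 1460 bytes
Full segments = floor(RWND / MSS)
Full segments = floor(8192 / 1460)
Full segments = floor(5.611) = 5

5


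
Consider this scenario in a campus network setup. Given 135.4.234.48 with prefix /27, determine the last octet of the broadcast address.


Given: IP = 135.4.234.48, prefix = /27
Host bits = 32 - 27 = 5
Network last octet = 48 AND mask = 32
Host part size = 2^5 - 1 = 31
Broadcast last octet = 32 OR 31 = 63

63


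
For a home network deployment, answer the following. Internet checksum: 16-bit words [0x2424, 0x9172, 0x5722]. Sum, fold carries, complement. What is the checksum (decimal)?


Given words: [0x2424, 0x9172, 0x5722]
Step 1: Sum all words
Raw sum = 9252 + 37234 + 22306 = 68792
Step 2: Fold carry: (3256 + 1) = 3257
One's complement = ~3257 & 0xFFFF = 62278

62278


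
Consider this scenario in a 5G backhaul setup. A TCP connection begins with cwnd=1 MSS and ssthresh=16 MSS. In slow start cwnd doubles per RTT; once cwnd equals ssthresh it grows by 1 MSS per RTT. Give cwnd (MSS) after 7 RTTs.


RTT 0: cwnd = 1 MSS (initial)
RTT 1: cwnd = 2 MSS (slow start, doubled)
RTT 2: cwnd = 4 MSS (slow start, doubled)
RTT 3: cwnd = 8 MSS (slow start, doubled)
RTT 4: cwnd = 16 MSS (slow start, doubled)
RTT 5: cwnd = 17 MSS (congestion avoidance, +1)
RTT 6: cwnd = 18 MSS (congestion avoidance, +1)
RTT 7: cwnd = 19 MSS (congestion avoidance, +1)

19


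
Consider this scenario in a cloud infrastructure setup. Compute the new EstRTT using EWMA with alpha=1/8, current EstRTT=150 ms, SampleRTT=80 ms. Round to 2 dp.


Given: EstRTT = 150 ms, SampleRTT = 80 ms, alpha = 1/8
New EstRTT = (1 - alpha) * EstRTT + alpha * SampleRTT
(7/8) * 150 = 131.25
(1/8) * 80 = 10
New EstRTT = 131.25 + 10 = 141.25 ms -> 141.25 ms (2 dp)

141.25


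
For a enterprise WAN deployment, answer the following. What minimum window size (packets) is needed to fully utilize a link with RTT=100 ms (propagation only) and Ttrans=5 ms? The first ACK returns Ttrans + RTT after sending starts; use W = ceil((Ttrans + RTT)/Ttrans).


Given: Ttrans = 5 ms, RTT = 100 ms (= 2 * Tprop, Tprop = 50 ms)
Time until first ACK returns = Ttrans + RTT = 5 + 100 = 105 ms
Need W * Ttrans >= Ttrans + RTT  ->  W >= (Ttrans + RTT) / Ttrans
(Ttrans + RTT) / Ttrans = 105 / 5 = 21
W_min = ceil(21) = 21

21


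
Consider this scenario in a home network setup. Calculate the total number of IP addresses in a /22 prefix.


Given: CIDR prefix /22
Host bits = 32 - 22 = 10
Total addresses = 2^10 = 1024

1024


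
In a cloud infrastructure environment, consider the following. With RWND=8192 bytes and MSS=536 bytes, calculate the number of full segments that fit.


Given: RWND = 8192 bytes, MSS = 536 bytes
Full segments = floor(RWND / MSS)
Full segments = floor(8192 / 536)
Full segments = floor(15.2836) = 15

15


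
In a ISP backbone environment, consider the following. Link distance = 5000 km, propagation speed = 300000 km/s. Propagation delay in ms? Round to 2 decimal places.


Given: distance = 5000 km, speed = 300000 km/s
Delay = distance / speed = 5000 / 300000 seconds
Delay in ms = 5000 * 1000 / 300000
Delay = 16.6667 ms
Rounded to 2 dp = 16.67 ms

16.67


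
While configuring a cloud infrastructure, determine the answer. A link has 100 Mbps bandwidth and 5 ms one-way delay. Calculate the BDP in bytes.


Given: bandwidth = 100 Mbps, delay = 5 ms
BDP in bits = 100 * 10^6 * 5 / 1000
BDP in bits = 500000
BDP in bytes = 500000 / 8 = 62500

62500


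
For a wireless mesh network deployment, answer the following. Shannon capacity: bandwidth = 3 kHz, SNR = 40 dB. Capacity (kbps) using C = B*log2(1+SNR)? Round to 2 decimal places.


Given: B = 3 kHz, SNR = 40 dB
SNR linear = 10^(40/10) = 10000
1 + SNR = 10001
log2(10001) = 13.2878566418
C = 3 * 1000 * 13.2878566418 = 39863.5699 bps
C = 39.863570 kbps -> 39.86 kbps (2 dp)

39.86


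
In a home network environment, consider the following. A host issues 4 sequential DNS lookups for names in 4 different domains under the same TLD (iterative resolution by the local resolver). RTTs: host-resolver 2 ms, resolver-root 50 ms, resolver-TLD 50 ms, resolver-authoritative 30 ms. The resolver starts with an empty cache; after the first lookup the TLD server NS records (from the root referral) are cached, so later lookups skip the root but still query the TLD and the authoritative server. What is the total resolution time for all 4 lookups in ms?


Lookup 1 (cold cache): local + root + TLD + auth = 2 + 50 + 50 + 30 = 132 ms
Lookups 2..4 (TLD NS cached -> skip root; new domain -> still ask TLD and auth): local + TLD + auth = 2 + 50 + 30 = 82 ms each
Remaining 3 lookups: 3 * 82 = 246 ms
Total = 132 + 246 = 378 ms

378


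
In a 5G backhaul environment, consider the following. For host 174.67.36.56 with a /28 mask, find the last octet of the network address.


Given: IP = 174.67.36.56, prefix = /28
Subnet mask = 255.255.255.240
Last octet of IP: 56
Last octet of mask: 240
Network last octet = 56 AND 240 = 48

48


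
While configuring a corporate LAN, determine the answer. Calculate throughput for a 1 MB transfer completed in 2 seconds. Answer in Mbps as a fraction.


Given: file = 1 MB, time = 2 s
File in Mb = 1 * 8 = 8 Mb
Throughput = 8 / 2 Mbps
Throughput = 4 Mbps

4


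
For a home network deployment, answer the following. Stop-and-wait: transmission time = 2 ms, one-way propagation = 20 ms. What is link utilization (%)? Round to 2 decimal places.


Given: Ttrans = 2 ms, Tprop = 20 ms
RTT = 2 * Tprop = 2 * 20 = 40 ms
U = Ttrans / (Ttrans + RTT)
U = 2 / (2 + 40)
U = 2 / 42 = 0.047619
U% = 4.76%

4.76


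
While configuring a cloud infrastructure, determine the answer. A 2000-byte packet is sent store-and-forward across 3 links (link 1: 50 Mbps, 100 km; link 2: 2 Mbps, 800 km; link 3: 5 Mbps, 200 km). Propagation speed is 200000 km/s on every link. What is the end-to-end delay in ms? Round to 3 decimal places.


Packet = 2000 bytes = 16000 bits. Store-and-forward: sum (t_trans + t_prop) per link.
Link 1: t_trans = 16000/(50*10^6) s = 0.3200 ms; t_prop = 100/200000 s = 0.5000 ms; subtotal = 0.8200 ms
Link 2: t_trans = 16000/(2*10^6) s = 8.0000 ms; t_prop = 800/200000 s = 4.0000 ms; subtotal = 12.0000 ms
Link 3: t_trans = 16000/(5*10^6) s = 3.2000 ms; t_prop = 200/200000 s = 1.0000 ms; subtotal = 4.2000 ms
End-to-end = 0.8200 + 12.0000 + 4.2000 = 17.0200 ms -> 17.020 ms (3 dp)

17.020


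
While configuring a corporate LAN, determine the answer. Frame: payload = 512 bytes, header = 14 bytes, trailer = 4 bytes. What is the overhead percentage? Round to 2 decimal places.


Given: payload = 512 B, header = 14 B, trailer = 4 B
Overhead bytes = header + trailer = 14 + 4 = 18
Total frame = payload + overhead = 512 + 18 = 530
Overhead % = 18 / 530 * 100 = 3.3962% -> 3.40% (2 dp)

3.40


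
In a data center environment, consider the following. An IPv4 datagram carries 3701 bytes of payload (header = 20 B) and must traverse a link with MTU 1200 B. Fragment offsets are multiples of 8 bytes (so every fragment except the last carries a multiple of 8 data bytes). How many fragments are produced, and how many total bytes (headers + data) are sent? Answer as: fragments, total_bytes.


Max data per non-final fragment = floor((MTU - header)/8)*8 = floor((1200 - 20)/8)*8 = floor(1180/8)*8 = 1176 B
Final fragment needs no 8-byte alignment: it can carry up to MTU - header = 1180 B
Non-final fragments needed = ceil((payload - 1180) / 1176) = ceil(2521/1176) = ceil(2.1437) = 3
Number of fragments = 3 + 1 = 4
Fragment sizes (data): 3 * 1176 B + 173 B (last, 173 <= 1180 OK)
Total bytes sent = payload + n_frags * header = 3701 + 4*20 = 3701 + 80 = 3781 B

4, 3781


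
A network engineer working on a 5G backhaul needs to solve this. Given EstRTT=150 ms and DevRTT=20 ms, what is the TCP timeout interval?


Given: EstRTT = 150 ms, DevRTT = 20 ms
Timeout = EstRTT + 4 * DevRTT
4 * DevRTT = 4 * 20 = 80
Timeout = 150 + 80 = 230 ms

230


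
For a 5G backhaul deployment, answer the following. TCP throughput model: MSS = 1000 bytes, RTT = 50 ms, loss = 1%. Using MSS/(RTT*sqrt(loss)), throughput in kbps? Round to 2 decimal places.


Given: MSS = 1000 bytes, RTT = 50 ms, loss = 1%
RTT in seconds = 50 / 1000 = 0.05
Loss rate = 1% = 0.01
sqrt(loss) = sqrt(0.01) = 0.1
Throughput (bytes/s) = 1000 / (0.05 * 0.1) = 200000.0000
Throughput (kbps) = 200000.0000 * 8 / 1000 = 1600.000000 -> 1600.00 kbps (2 dp)

1600.00


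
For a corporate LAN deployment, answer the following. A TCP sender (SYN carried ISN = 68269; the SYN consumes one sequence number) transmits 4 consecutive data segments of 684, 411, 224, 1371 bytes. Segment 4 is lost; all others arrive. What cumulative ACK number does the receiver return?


SYN uses sequence number 68269; first data byte = ISN + 1 = 68270.
Segment 1: SEQ = 68270, len = 684 B, covers [68270, 68953]
Segment 2: SEQ = 68954, len = 411 B, covers [68954, 69364]
Segment 3: SEQ = 69365, len = 224 B, covers [69365, 69588]
Segment 4: SEQ = 69589, len = 1371 B, covers [69589, 70959] [LOST]
In-order data received: bytes [68270, 69588] (segments 1..3).
Segment 4 missing -> gap begins at byte 69589.
Cumulative ACK = next expected in-order byte = 68270 + 684 + 411 + 224 = 69589

69589


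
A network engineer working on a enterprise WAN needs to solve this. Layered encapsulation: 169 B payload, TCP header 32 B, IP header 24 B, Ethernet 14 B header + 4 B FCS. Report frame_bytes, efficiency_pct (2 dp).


TCP segment = 169 + 32 = 201 B
IP packet = 201 + 24 = 225 B
Ethernet frame = 225 + 14 + 4 = 243 B
Efficiency = app / frame = 169 / 243 = 0.695473 = 69.5473% -> 69.55% (2 dp)

243, 69.55


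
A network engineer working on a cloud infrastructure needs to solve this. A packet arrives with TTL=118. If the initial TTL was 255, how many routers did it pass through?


Given: initial TTL = 255, received TTL = 118
Hops = initial TTL - received TTL
Hops = 255 - 118 = 137

137


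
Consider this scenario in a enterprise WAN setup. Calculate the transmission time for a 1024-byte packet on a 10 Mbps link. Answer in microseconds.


Given: packet = 1024 bytes, bandwidth = 10 Mbps
Packet in bits = 1024 * 8 = 8192 bits
Bandwidth = 10 * 10^6 = 10000000 bps
Time = 8192 / 10000000 seconds
Time in us = 8192 * 10^6 / 10000000 = 819.2

819.2


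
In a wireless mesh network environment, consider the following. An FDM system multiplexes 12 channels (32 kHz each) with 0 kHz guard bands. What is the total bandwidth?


Given: 12 channels, 32 kHz each, guard = 0 kHz
Channel bandwidth = 12 * 32 = 384 kHz
Guard bands = 11 gaps * 0 kHz = 0 kHz
Total = 384 + 0 = 384 kHz

384


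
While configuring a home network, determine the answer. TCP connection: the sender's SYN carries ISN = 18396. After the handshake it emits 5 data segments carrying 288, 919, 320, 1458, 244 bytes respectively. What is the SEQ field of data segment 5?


The SYN occupies sequence number ISN = 18396, so the first data byte is ISN + 1 = 18397.
SEQ of data segment i = (ISN + 1) + sum of payload sizes of segments 1..i-1.
Segment 1: SEQ = 18397, payload = 288 bytes
Segment 2: SEQ = 18685, payload = 919 bytes
Segment 3: SEQ = 19604, payload = 320 bytes
Segment 4: SEQ = 19924, payload = 1458 bytes
Segment 5: SEQ = 21382, payload = 244 bytes
SEQ of segment 5 = 18397 + 288 + 919 + 320 + 1458 = 21382

21382


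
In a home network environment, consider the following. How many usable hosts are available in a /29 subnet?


Given: subnet mask /29
Host bits = 32 - 29 = 3
Total addresses = 2^3 = 8
Usable hosts = 8 - 2 (network + broadcast) = 6

6


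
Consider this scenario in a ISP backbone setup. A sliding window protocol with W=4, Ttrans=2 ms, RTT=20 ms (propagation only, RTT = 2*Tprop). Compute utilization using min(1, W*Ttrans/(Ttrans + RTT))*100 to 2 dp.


Given: W = 4, Ttrans = 2 ms, RTT = 20 ms (= 2 * Tprop, Tprop = 10 ms)
Cycle time = Ttrans + RTT = 2 + 20 = 22 ms (first packet sent until its ACK returns)
W * Ttrans = 4 * 2 = 8 ms of sending per cycle
W * Ttrans / (Ttrans + RTT) = 8 / 22 = 0.363636
U = min(1, 0.363636) = 0.363636
U% = 36.36%

36.36


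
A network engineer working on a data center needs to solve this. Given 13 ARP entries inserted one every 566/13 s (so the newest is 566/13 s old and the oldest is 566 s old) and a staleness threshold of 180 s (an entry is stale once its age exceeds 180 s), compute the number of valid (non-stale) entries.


Ages are k * 566/13 s for k = 1..13 (spacing = 43.5385 s).
Entry k is valid iff k * 566/13 <= 180 iff k <= 13 * 180 / 566 = 4.1343
n_valid = floor(4.1343) = 4
(n_stale = 13 - 4 = 9)

4


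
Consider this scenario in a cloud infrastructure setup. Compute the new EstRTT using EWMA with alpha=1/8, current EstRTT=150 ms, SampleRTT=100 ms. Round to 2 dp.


Given: EstRTT = 150 ms, SampleRTT = 100 ms, alpha = 1/8
New EstRTT = (1 - alpha) * EstRTT + alpha * SampleRTT
(7/8) * 150 = 131.25
(1/8) * 100 = 12.5
New EstRTT = 131.25 + 12.5 = 143.75 ms -> 143.75 ms (2 dp)

143.75


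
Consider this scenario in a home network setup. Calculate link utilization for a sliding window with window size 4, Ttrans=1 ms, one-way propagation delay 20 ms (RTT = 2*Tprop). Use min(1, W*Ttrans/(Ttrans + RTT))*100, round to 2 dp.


Given: W = 4, Ttrans = 1 ms, RTT = 40 ms (= 2 * Tprop, Tprop = 20 ms)
Cycle time = Ttrans + RTT = 1 + 40 = 41 ms (first packet sent until its ACK returns)
W * Ttrans = 4 * 1 = 4 ms of sending per cycle
W * Ttrans / (Ttrans + RTT) = 4 / 41 = 0.097561
U = min(1, 0.097561) = 0.097561
U% = 9.76%

9.76


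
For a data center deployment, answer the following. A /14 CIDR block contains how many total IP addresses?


Given: CIDR prefix /14
Host bits = 32 - 14 = 18
Total addresses = 2^18 = 262144

262144


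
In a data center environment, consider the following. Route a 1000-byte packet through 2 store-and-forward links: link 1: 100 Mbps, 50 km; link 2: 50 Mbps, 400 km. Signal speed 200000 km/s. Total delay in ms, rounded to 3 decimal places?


Packet = 1000 bytes = 8000 bits. Store-and-forward: sum (t_trans + t_prop) per link.
Link 1: t_trans = 8000/(100*10^6) s = 0.0800 ms; t_prop = 50/200000 s = 0.2500 ms; subtotal = 0.3300 ms
Link 2: t_trans = 8000/(50*10^6) s = 0.1600 ms; t_prop = 400/200000 s = 2.0000 ms; subtotal = 2.1600 ms
End-to-end = 0.3300 + 2.1600 = 2.4900 ms -> 2.490 ms (3 dp)

2.490


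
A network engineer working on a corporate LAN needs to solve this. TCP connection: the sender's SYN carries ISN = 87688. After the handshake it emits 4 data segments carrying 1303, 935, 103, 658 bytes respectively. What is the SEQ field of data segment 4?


The SYN occupies sequence number ISN = 87688, so the first data byte is ISN + 1 = 87689.
SEQ of data segment i = (ISN + 1) + sum of payload sizes of segments 1..i-1.
Segment 1: SEQ = 87689, payload = 1303 bytes
Segment 2: SEQ = 88992, payload = 935 bytes
Segment 3: SEQ = 89927, payload = 103 bytes
Segment 4: SEQ = 90030, payload = 658 bytes
SEQ of segment 4 = 87689 + 1303 + 935 + 103 = 90030

90030


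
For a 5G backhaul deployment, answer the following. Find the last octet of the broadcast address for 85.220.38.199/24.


Given: IP = 85.220.38.199, prefix = /24
Host bits = 32 - 24 = 8
Network last octet = 199 AND mask = 0
Host part size = 2^8 - 1 = 255
Broadcast last octet = 0 OR 255 = 255

255


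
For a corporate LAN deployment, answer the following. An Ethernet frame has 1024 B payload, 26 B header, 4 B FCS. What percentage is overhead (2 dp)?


Given: payload = 1024 B, header = 26 B, trailer = 4 B
Overhead bytes = header + trailer = 26 + 4 = 30
Total frame = payload + overhead = 1024 + 30 = 1054
Overhead % = 30 / 1054 * 100 = 2.8463% -> 2.85% (2 dp)

2.85


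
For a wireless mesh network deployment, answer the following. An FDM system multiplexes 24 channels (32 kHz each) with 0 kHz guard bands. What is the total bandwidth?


Given: 24 channels, 32 kHz each, guard = 0 kHz
Channel bandwidth = 24 * 32 = 768 kHz
Guard bands = 23 gaps * 0 kHz = 0 kHz
Total = 768 + 0 = 768 kHz

768


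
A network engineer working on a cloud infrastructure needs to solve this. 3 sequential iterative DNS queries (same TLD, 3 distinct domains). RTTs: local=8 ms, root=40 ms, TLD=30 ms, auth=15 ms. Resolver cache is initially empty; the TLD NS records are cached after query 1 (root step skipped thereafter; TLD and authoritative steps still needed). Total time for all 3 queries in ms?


Lookup 1 (cold cache): local + root + TLD + auth = 8 + 40 + 30 + 15 = 93 ms
Lookups 2..3 (TLD NS cached -> skip root; new domain -> still ask TLD and auth): local + TLD + auth = 8 + 30 + 15 = 53 ms each
Remaining 2 lookups: 2 * 53 = 106 ms
Total = 93 + 106 = 199 ms

199


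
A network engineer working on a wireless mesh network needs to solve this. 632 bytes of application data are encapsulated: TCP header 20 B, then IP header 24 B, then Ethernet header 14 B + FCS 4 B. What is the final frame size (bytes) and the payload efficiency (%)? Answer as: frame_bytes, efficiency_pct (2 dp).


TCP segment = 632 + 20 = 652 B
IP packet = 652 + 24 = 676 B
Ethernet frame = 676 + 14 + 4 = 694 B
Efficiency = app / frame = 632 / 694 = 0.910663 = 91.0663% -> 91.07% (2 dp)

694, 91.07


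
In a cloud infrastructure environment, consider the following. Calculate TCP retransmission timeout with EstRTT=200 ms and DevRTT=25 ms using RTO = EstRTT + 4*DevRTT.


Given: EstRTT = 200 ms, DevRTT = 25 ms
Timeout = EstRTT + 4 * DevRTT
4 * DevRTT = 4 * 25 = 100
Timeout = 200 + 100 = 300 ms

300


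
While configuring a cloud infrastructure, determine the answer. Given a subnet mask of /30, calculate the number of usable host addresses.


Given: subnet mask /30
Host bits = 32 - 30 = 2
Total addresses = 2^2 = 4
Usable hosts = 4 - 2 (network + broadcast) = 2

2


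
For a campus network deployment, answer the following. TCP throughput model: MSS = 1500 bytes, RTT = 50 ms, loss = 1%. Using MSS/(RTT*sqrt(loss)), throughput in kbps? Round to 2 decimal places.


Given: MSS = 1500 bytes, RTT = 50 ms, loss = 1%
RTT in seconds = 50 / 1000 = 0.05
Loss rate = 1% = 0.01
sqrt(loss) = sqrt(0.01) = 0.1
Throughput (bytes/s) = 1500 / (0.05 * 0.1) = 300000.0000
Throughput (kbps) = 300000.0000 * 8 / 1000 = 2400.000000 -> 2400.00 kbps (2 dp)

2400.00


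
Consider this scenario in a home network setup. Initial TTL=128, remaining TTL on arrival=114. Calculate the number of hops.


Given: initial TTL = 128, received TTL = 114
Hops = initial TTL - received TTL
Hops = 128 - 114 = 14

14


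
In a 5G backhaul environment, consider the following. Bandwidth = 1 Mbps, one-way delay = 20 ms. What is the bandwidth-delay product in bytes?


Given: bandwidth = 1 Mbps, delay = 20 ms
BDP in bits = 1 * 10^6 * 20 / 1000
BDP in bits = 20000
BDP in bytes = 20000 / 8 = 2500

2500


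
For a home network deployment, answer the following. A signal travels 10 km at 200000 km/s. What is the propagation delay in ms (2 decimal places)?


Given: distance = 10 km, speed = 200000 km/s
Delay = distance / speed = 10 / 200000 seconds
Delay in ms = 10 * 1000 / 200000
Delay = 0.0500 ms
Rounded to 2 dp = 0.05 ms

0.05


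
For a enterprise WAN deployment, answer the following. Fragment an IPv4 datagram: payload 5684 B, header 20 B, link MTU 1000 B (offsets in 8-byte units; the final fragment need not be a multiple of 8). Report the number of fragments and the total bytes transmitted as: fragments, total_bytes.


Max data per non-final fragment = floor((MTU - header)/8)*8 = floor((1000 - 20)/8)*8 = floor(980/8)*8 = 976 B
Final fragment needs no 8-byte alignment: it can carry up to MTU - header = 980 B
Non-final fragments needed = ceil((payload - 980) / 976) = ceil(4704/976) = ceil(4.8197) = 5
Number of fragments = 5 + 1 = 6
Fragment sizes (data): 5 * 976 B + 804 B (last, 804 <= 980 OK)
Total bytes sent = payload + n_frags * header = 5684 + 6*20 = 5684 + 120 = 5804 B

6, 5804


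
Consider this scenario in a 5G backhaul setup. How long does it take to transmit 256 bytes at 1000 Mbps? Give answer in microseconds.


Given: packet = 256 bytes, bandwidth = 1000 Mbps
Packet in bits = 256 * 8 = 2048 bits
Bandwidth = 1000 * 10^6 = 1000000000 bps
Time = 2048 / 1000000000 seconds
Time in us = 2048 * 10^6 / 1000000000 = 2.048

2.048


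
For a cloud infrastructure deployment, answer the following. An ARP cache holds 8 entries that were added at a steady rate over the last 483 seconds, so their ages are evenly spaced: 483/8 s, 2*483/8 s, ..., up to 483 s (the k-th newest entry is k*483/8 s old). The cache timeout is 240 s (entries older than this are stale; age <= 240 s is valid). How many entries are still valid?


Ages are k * 483/8 s for k = 1..8 (spacing = 60.3750 s).
Entry k is valid iff k * 483/8 <= 240 iff k <= 8 * 240 / 483 = 3.9752
n_valid = floor(3.9752) = 3
(n_stale = 8 - 3 = 5)

3


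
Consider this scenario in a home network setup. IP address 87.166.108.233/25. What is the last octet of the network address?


Given: IP = 87.166.108.233, prefix = /25
Subnet mask = 255.255.255.128
Last octet of IP: 233
Last octet of mask: 128
Network last octet = 233 AND 128 = 128

128


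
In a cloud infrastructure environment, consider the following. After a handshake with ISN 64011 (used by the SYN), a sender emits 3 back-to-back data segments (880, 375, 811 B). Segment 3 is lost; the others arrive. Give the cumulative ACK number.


SYN uses sequence number 64011; first data byte = ISN + 1 = 64012.
Segment 1: SEQ = 64012, len = 880 B, covers [64012, 64891]
Segment 2: SEQ = 64892, len = 375 B, covers [64892, 65266]
Segment 3: SEQ = 65267, len = 811 B, covers [65267, 66077] [LOST]
In-order data received: bytes [64012, 65266] (segments 1..2).
Segment 3 missing -> gap begins at byte 65267.
Cumulative ACK = next expected in-order byte = 64012 + 880 + 375 = 65267

65267
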